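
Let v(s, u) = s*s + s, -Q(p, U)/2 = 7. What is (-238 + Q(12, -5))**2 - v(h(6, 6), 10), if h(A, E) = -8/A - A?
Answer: 571118/9 ≈ 63458.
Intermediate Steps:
Q(p, U) = -14 (Q(p, U) = -2*7 = -14)
h(A, E) = -A - 8/A
v(s, u) = s + s**2 (v(s, u) = s**2 + s = s + s**2)
(-238 + Q(12, -5))**2 - v(h(6, 6), 10) = (-238 - 14)**2 - (-1*6 - 8/6)*(1 + (-1*6 - 8/6)) = (-252)**2 - (-6 - 8*1/6)*(1 + (-6 - 8*1/6)) = 63504 - (-6 - 4/3)*(1 + (-6 - 4/3)) = 63504 - (-22)*(1 - 22/3)/3 = 63504 - (-22)*(-19)/(3*3) = 63504 - 1*418/9 = 63504 - 418/9 = 571118/9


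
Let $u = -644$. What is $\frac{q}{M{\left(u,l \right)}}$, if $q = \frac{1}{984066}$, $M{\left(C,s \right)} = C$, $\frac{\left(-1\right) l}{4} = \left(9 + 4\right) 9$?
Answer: $- \frac{1}{633738504} \approx -1.5779 \cdot 10^{-9}$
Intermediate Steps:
$l = -468$ ($l = - 4 \left(9 + 4\right) 9 = - 4 \cdot 13 \cdot 9 = \left(-4\right) 117 = -468$)
$q = \frac{1}{984066} \approx 1.0162 \cdot 10^{-6}$
$\frac{q}{M{\left(u,l \right)}} = \frac{1}{984066 \left(-644\right)} = \frac{1}{984066} \left(- \frac{1}{644}\right) = - \frac{1}{633738504}$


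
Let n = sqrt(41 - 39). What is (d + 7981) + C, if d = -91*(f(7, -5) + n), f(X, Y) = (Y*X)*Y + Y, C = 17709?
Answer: 10220 - 91*sqrt(2) ≈ 10091.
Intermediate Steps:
f(X, Y) = Y + X*Y**2 (f(X, Y) = (X*Y)*Y + Y = X*Y**2 + Y = Y + X*Y**2)
n = sqrt(2) ≈ 1.4142
d = -15470 - 91*sqrt(2) (d = -91*(-5*(1 + 7*(-5)) + sqrt(2)) = -91*(-5*(1 - 35) + sqrt(2)) = -91*(-5*(-34) + sqrt(2)) = -91*(170 + sqrt(2)) = -15470 - 91*sqrt(2) ≈ -15599.)
(d + 7981) + C = ((-15470 - 91*sqrt(2)) + 7981) + 17709 = (-7489 - 91*sqrt(2)) + 17709 = 10220 - 91*sqrt(2)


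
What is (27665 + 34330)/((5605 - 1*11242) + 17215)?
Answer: 61995/11578 ≈ 5.3546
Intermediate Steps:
(27665 + 34330)/((5605 - 1*11242) + 17215) = 61995/((5605 - 11242) + 17215) = 61995/(-5637 + 17215) = 61995/11578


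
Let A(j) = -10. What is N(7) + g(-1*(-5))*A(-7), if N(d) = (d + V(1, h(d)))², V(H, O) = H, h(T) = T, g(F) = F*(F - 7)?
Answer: 164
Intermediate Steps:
g(F) = F*(-7 + F)
N(d) = (1 + d)² (N(d) = (d + 1)² = (1 + d)²)
N(7) + g(-1*(-5))*A(-7) = (1 + 7)² + ((-1*(-5))*(-7 - 1*(-5)))*(-10) = 8² + (5*(-7 + 5))*(-10) = 64 + (5*(-2))*(-10) = 64 - 10*(-10) = 64 + 100 = 164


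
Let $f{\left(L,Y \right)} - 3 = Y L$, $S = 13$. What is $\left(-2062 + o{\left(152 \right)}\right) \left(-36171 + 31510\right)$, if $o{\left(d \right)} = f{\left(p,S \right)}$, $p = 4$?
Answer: $9354627$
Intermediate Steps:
$f{\left(L,Y \right)} = 3 + L Y$ ($f{\left(L,Y \right)} = 3 + Y L = 3 + L Y$)
$o{\left(d \right)} = 55$ ($o{\left(d \right)} = 3 + 4 \cdot 13 = 3 + 52 = 55$)
$\left(-2062 + o{\left(152 \right)}\right) \left(-36171 + 31510\right) = \left(-2062 + 55\right) \left(-36171 + 31510\right) = \left(-2007\right) \left(-4661\right) = 9354627$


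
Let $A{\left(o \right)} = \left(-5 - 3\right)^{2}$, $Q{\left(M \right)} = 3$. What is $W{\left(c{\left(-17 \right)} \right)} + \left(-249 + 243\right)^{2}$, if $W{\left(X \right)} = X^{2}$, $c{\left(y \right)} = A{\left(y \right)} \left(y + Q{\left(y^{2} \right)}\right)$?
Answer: $802852$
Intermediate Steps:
$A{\left(o \right)} = 64$ ($A{\left(o \right)} = \left(-8\right)^{2} = 64$)
$c{\left(y \right)} = 192 + 64 y$ ($c{\left(y \right)} = 64 \left(y + 3\right) = 64 \left(3 + y\right) = 192 + 64 y$)
$W{\left(c{\left(-17 \right)} \right)} + \left(-249 + 243\right)^{2} = \left(192 + 64 \left(-17\right)\right)^{2} + \left(-249 + 243\right)^{2} = \left(192 - 1088\right)^{2} + \left(-6\right)^{2} = \left(-896\right)^{2} + 36 = 802816 + 36 = 802852$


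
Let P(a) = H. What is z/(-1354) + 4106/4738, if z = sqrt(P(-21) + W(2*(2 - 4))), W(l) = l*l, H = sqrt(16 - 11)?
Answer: 2053/2369 - sqrt(16 + sqrt(5))/1354 ≈ 0.86346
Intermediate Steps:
H = sqrt(5) ≈ 2.2361
P(a) = sqrt(5)
W(l) = l**2
z = sqrt(16 + sqrt(5)) (z = sqrt(sqrt(5) + (2*(2 - 4))**2) = sqrt(sqrt(5) + (2*(-2))**2) = sqrt(sqrt(5) + (-4)**2) = sqrt(sqrt(5) + 16) = sqrt(16 + sqrt(5)) ≈ 4.2704)
z/(-1354) + 4106/4738 = sqrt(16 + sqrt(5))/(-1354) + 4106/4738 = sqrt(16 + sqrt(5))*(-1/1354) + 4106*(1/4738) = -sqrt(16 + sqrt(5))/1354 + 2053/2369 = 2053/2369 - sqrt(16 + sqrt(5))/1354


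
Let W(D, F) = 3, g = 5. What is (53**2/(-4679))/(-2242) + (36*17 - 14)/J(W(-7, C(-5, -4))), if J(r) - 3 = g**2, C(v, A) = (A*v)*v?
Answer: 784161102/36716113 ≈ 21.357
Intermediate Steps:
C(v, A) = A*v**2
J(r) = 28 (J(r) = 3 + 5**2 = 3 + 25 = 28)
(53**2/(-4679))/(-2242) + (36*17 - 14)/J(W(-7, C(-5, -4))) = (53**2/(-4679))/(-2242) + (36*17 - 14)/28 = (2809*(-1/4679))*(-1/2242) + (612 - 14)*(1/28) = -2809/4679*(-1/2242) + 598*(1/28) = 2809/10490318 + 299/14 = 784161102/36716113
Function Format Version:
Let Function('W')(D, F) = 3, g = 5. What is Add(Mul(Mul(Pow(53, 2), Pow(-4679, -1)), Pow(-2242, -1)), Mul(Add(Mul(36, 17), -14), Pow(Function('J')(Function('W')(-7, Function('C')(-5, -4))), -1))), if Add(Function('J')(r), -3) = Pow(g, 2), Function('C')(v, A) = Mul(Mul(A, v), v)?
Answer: Rational(784161102, 36716113) ≈ 21.357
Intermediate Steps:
Function('C')(v, A) = Mul(A, Pow(v, 2))
Function('J')(r) = 28 (Function('J')(r) = Add(3, Pow(5, 2)) = Add(3, 25) = 28)
Add(Mul(Mul(Pow(53, 2), Pow(-4679, -1)), Pow(-2242, -1)), Mul(Add(Mul(36, 17), -14), Pow(Function('J')(Function('W')(-7, Function('C')(-5, -4))), -1))) = Add(Mul(Mul(Pow(53, 2), Pow(-4679, -1)), Pow(-2242, -1)), Mul(Add(Mul(36, 17), -14), Pow(28, -1))) = Add(Mul(Mul(2809, Rational(-1, 4679)), Rational(-1, 2242)), Mul(Add(612, -14), Rational(1, 28))) = Add(Mul(Rational(-2809, 4679), Rational(-1, 2242)), Mul(598, Rational(1, 28))) = Add(Rational(2809, 10490318), Rational(299, 14)) = Rational(784161102, 36716113)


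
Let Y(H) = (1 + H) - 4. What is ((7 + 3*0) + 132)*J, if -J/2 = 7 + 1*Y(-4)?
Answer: 0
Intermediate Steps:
Y(H) = -3 + H
J = 0 (J = -2*(7 + 1*(-3 - 4)) = -2*(7 + 1*(-7)) = -2*(7 - 7) = -2*0 = 0)
((7 + 3*0) + 132)*J = ((7 + 3*0) + 132)*0 = ((7 + 0) + 132)*0 = (7 + 132)*0 = 139*0 = 0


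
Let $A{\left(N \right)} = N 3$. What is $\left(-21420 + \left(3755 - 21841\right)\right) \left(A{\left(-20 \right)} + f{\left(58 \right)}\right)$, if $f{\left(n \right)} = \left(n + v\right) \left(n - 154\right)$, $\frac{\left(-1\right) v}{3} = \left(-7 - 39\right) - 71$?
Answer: $1553533944$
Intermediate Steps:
$v = 351$ ($v = - 3 \left(\left(-7 - 39\right) - 71\right) = - 3 \left(-46 - 71\right) = \left(-3\right) \left(-117\right) = 351$)
$A{\left(N \right)} = 3 N$
$f{\left(n \right)} = \left(-154 + n\right) \left(351 + n\right)$ ($f{\left(n \right)} = \left(n + 351\right) \left(n - 154\right) = \left(351 + n\right) \left(-154 + n\right) = \left(-154 + n\right) \left(351 + n\right)$)
$\left(-21420 + \left(3755 - 21841\right)\right) \left(A{\left(-20 \right)} + f{\left(58 \right)}\right) = \left(-21420 + \left(3755 - 21841\right)\right) \left(3 \left(-20\right) + \left(-54054 + 58^{2} + 197 \cdot 58\right)\right) = \left(-21420 + \left(3755 - 21841\right)\right) \left(-60 + \left(-54054 + 3364 + 11426\right)\right) = \left(-21420 - 18086\right) \left(-60 - 39264\right) = \left(-39506\right) \left(-39324\right) = 1553533944$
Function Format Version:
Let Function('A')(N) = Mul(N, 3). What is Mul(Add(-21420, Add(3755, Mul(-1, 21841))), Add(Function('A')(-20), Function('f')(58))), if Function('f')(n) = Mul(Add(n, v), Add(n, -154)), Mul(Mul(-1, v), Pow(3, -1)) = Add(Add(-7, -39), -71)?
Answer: 1553533944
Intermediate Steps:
v = 351 (v = Mul(-3, Add(Add(-7, -39), -71)) = Mul(-3, Add(-46, -71)) = Mul(-3, -117) = 351)
Function('A')(N) = Mul(3, N)
Function('f')(n) = Mul(Add(-154, n), Add(351, n)) (Function('f')(n) = Mul(Add(n, 351), Add(n, -154)) = Mul(Add(351, n), Add(-154, n)) = Mul(Add(-154, n), Add(351, n)))
Mul(Add(-21420, Add(3755, Mul(-1, 21841))), Add(Function('A')(-20), Function('f')(58))) = Mul(Add(-21420, Add(3755, Mul(-1, 21841))), Add(Mul(3, -20), Add(-54054, Pow(58, 2), Mul(197, 58)))) = Mul(Add(-21420, Add(3755, -21841)), Add(-60, Add(-54054, 3364, 11426))) = Mul(Add(-21420, -18086), Add(-60, -39264)) = Mul(-39506, -39324) = 1553533944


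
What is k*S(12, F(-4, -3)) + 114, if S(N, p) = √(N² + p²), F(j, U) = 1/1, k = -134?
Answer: 114 - 134*√145 ≈ -1499.6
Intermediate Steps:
F(j, U) = 1
k*S(12, F(-4, -3)) + 114 = -134*√(12² + 1²) + 114 = -134*√(144 + 1) + 114 = -134*√145 + 114 = 114 - 134*√145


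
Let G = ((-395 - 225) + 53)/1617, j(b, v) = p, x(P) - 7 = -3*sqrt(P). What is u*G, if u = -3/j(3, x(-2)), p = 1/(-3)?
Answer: -243/77 ≈ -3.1558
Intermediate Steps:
x(P) = 7 - 3*sqrt(P)
p = -1/3 ≈ -0.33333
j(b, v) = -1/3
u = 9 (u = -3/(-1/3) = -3*(-3) = 9)
G = -27/77 (G = (-620 + 53)*(1/1617) = -567*1/1617 = -27/77 ≈ -0.35065)
u*G = 9*(-27/77) = -243/77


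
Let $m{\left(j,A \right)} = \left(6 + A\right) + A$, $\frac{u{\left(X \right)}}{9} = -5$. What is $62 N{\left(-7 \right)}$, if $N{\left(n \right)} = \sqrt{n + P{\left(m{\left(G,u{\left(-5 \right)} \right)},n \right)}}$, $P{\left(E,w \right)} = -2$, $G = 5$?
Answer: $186 i \approx 186.0 i$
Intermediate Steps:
$u{\left(X \right)} = -45$ ($u{\left(X \right)} = 9 \left(-5\right) = -45$)
$m{\left(j,A \right)} = 6 + 2 A$
$N{\left(n \right)} = \sqrt{-2 + n}$ ($N{\left(n \right)} = \sqrt{n - 2} = \sqrt{-2 + n}$)
$62 N{\left(-7 \right)} = 62 \sqrt{-2 - 7} = 62 \sqrt{-9} = 62 \cdot 3 i = 186 i$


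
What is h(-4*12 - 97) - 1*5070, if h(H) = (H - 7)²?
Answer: 18034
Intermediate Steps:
h(H) = (-7 + H)²
h(-4*12 - 97) - 1*5070 = (-7 + (-4*12 - 97))² - 1*5070 = (-7 + (-48 - 97))² - 5070 = (-7 - 145)² - 5070 = (-152)² - 5070 = 23104 - 5070 = 18034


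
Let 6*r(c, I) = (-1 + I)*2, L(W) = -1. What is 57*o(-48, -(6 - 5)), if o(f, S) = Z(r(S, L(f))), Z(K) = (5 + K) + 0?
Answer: 247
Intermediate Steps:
r(c, I) = -1/3 + I/3 (r(c, I) = ((-1 + I)*2)/6 = (-2 + 2*I)/6 = -1/3 + I/3)
Z(K) = 5 + K
o(f, S) = 13/3 (o(f, S) = 5 + (-1/3 + (1/3)*(-1)) = 5 + (-1/3 - 1/3) = 5 - 2/3 = 13/3)
57*o(-48, -(6 - 5)) = 57*(13/3) = 247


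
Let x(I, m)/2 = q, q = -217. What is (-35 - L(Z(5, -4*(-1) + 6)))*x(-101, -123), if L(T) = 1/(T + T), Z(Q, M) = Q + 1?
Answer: 91357/6 ≈ 15226.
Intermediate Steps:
x(I, m) = -434 (x(I, m) = 2*(-217) = -434)
Z(Q, M) = 1 + Q
L(T) = 1/(2*T)
(-35 - L(Z(5, -4*(-1) + 6)))*x(-101, -123) = (-35 - 1/(2*(1 + 5)))*(-434) = (-35 - 1/(2*6))*(-434) = (-35 - 1*1/12)*(-434) = (-35 - 1/12)*(-434) = -421/12*(-434) = 91357/6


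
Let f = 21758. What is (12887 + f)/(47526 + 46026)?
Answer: 34645/93552 ≈ 0.37033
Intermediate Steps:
(12887 + f)/(47526 + 46026) = (12887 + 21758)/(47526 + 46026) = 34645/93552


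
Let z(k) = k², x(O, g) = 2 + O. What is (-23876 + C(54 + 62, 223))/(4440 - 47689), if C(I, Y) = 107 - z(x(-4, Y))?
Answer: 23773/43249 ≈ 0.54968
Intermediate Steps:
C(I, Y) = 103 (C(I, Y) = 107 - (2 - 4)² = 107 - 1*(-2)² = 107 - 1*4 = 107 - 4 = 103)
(-23876 + C(54 + 62, 223))/(4440 - 47689) = (-23876 + 103)/(4440 - 47689) = -23773/(-43249) = -23773*(-1/43249) = 23773/43249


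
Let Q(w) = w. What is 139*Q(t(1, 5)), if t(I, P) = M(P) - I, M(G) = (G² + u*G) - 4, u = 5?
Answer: 6255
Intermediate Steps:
M(G) = -4 + G² + 5*G (M(G) = (G² + 5*G) - 4 = -4 + G² + 5*G)
t(I, P) = -4 + P² - I + 5*P (t(I, P) = (-4 + P² + 5*P) - I = -4 + P² - I + 5*P)
139*Q(t(1, 5)) = 139*(-4 + 5² - 1*1 + 5*5) = 139*(-4 + 25 - 1 + 25) = 139*45 = 6255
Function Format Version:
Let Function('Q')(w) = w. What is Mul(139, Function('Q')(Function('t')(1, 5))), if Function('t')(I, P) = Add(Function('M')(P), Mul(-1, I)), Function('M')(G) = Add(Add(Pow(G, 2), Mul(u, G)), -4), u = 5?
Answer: 6255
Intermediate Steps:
Function('M')(G) = Add(-4, Pow(G, 2), Mul(5, G)) (Function('M')(G) = Add(Add(Pow(G, 2), Mul(5, G)), -4) = Add(-4, Pow(G, 2), Mul(5, G)))
Function('t')(I, P) = Add(-4, Pow(P, 2), Mul(-1, I), Mul(5, P)) (Function('t')(I, P) = Add(Add(-4, Pow(P, 2), Mul(5, P)), Mul(-1, I)) = Add(-4, Pow(P, 2), Mul(-1, I), Mul(5, P)))
Mul(139, Function('Q')(Function('t')(1, 5))) = Mul(139, Add(-4, Pow(5, 2), Mul(-1, 1), Mul(5, 5))) = Mul(139, Add(-4, 25, -1, 25)) = Mul(139, 45) = 6255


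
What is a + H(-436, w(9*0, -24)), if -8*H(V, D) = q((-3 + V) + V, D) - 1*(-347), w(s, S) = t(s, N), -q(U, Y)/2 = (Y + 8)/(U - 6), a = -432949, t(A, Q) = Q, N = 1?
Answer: -3051730277/7048 ≈ -4.3299e+5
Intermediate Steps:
q(U, Y) = -2*(8 + Y)/(-6 + U) (q(U, Y) = -2*(Y + 8)/(U - 6) = -2*(8 + Y)/(-6 + U))
w(s, S) = 1
H(V, D) = -347/8 - (-8 - D)/(4*(-9 + 2*V)) (H(V, D) = -(2*(-8 - D)/(-6 + ((-3 + V) + V)) - 1*(-347))/8 = -(2*(-8 - D)/(-6 + (-3 + 2*V)) + 347)/8 = -(2*(-8 - D)/(-9 + 2*V) + 347)/8 = -(347 + 2*(-8 - D)/(-9 + 2*V))/8 = -347/8 - (-8 - D)/(4*(-9 + 2*V)))
a + H(-436, w(9*0, -24)) = -432949 + (3139 - 694*(-436) + 2*1)/(8*(-9 + 2*(-436))) = -432949 + (3139 + 302584 + 2)/(8*(-9 - 872)) = -432949 + (⅛)*305725/(-881) = -432949 + (⅛)*(-1/881)*305725 = -432949 - 305725/7048 = -3051730277/7048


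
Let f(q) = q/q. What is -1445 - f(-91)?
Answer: -1446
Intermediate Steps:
f(q) = 1
-1445 - f(-91) = -1445 - 1*1 = -1445 - 1 = -1446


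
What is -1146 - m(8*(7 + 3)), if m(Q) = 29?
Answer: -1175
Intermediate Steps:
-1146 - m(8*(7 + 3)) = -1146 - 1*29 = -1146 - 29 = -1175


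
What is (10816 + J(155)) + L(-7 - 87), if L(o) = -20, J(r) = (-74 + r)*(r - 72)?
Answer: 17519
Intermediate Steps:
J(r) = (-74 + r)*(-72 + r)
(10816 + J(155)) + L(-7 - 87) = (10816 + (5328 + 155**2 - 146*155)) - 20 = (10816 + (5328 + 24025 - 22630)) - 20 = (10816 + 6723) - 20 = 17539 - 20 = 17519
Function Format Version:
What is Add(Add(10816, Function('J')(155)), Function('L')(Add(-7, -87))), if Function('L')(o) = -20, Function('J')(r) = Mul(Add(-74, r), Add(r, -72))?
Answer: 17519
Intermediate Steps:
Function('J')(r) = Mul(Add(-74, r), Add(-72, r))
Add(Add(10816, Function('J')(155)), Function('L')(Add(-7, -87))) = Add(Add(10816, Add(5328, Pow(155, 2), Mul(-146, 155))), -20) = Add(Add(10816, Add(5328, 24025, -22630)), -20) = Add(Add(10816, 6723), -20) = Add(17539, -20) = 17519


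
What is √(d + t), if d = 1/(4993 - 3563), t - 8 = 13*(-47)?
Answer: I*√1233073270/1430 ≈ 24.556*I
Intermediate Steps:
t = -603 (t = 8 + 13*(-47) = 8 - 611 = -603)
d = 1/1430 ≈ 0.00069930
√(d + t) = √(1/1430 - 603) = √(-862289/1430) = I*√1233073270/1430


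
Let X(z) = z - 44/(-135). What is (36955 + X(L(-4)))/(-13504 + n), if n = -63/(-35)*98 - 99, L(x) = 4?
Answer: -4989509/1812591 ≈ -2.7527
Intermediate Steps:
X(z) = 44/135 + z (X(z) = z - 44*(-1/135) = z + 44/135 = 44/135 + z)
n = 387/5 (n = -63*(-1/35)*98 - 99 = (9/5)*98 - 99 = 882/5 - 99 = 387/5 ≈ 77.400)
(36955 + X(L(-4)))/(-13504 + n) = (36955 + (44/135 + 4))/(-13504 + 387/5) = (36955 + 584/135)/(-67133/5) = (4989509/135)*(-5/67133) = -4989509/1812591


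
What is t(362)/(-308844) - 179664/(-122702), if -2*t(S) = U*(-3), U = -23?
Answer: 42328285/28906008 ≈ 1.4643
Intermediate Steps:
t(S) = -69/2 (t(S) = -(-23)*(-3)/2 = -½*69 = -69/2)
t(362)/(-308844) - 179664/(-122702) = -69/2/(-308844) - 179664/(-122702) = -69/2*(-1/308844) - 179664*(-1/122702) = 1/8952 + 4728/3229 = 42328285/28906008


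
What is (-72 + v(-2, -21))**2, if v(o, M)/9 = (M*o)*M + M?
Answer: 67223601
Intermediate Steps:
v(o, M) = 9*M + 9*o*M**2 (v(o, M) = 9*((M*o)*M + M) = 9*(o*M**2 + M) = 9*(M + o*M**2) = 9*M + 9*o*M**2)
(-72 + v(-2, -21))**2 = (-72 + 9*(-21)*(1 - 21*(-2)))**2 = (-72 + 9*(-21)*(1 + 42))**2 = (-72 + 9*(-21)*43)**2 = (-72 - 8127)**2 = (-8199)**2 = 67223601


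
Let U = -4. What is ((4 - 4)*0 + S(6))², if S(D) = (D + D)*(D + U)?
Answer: 576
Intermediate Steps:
S(D) = 2*D*(-4 + D) (S(D) = (D + D)*(D - 4) = (2*D)*(-4 + D) = 2*D*(-4 + D))
((4 - 4)*0 + S(6))² = ((4 - 4)*0 + 2*6*(-4 + 6))² = (0*0 + 2*6*2)² = (0 + 24)² = 24² = 576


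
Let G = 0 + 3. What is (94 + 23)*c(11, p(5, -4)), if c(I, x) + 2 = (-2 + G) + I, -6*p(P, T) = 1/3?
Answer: 1170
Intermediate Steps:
G = 3
p(P, T) = -1/18 (p(P, T) = -⅙/3 = -⅙*⅓ = -1/18)
c(I, x) = -1 + I (c(I, x) = -2 + ((-2 + 3) + I) = -2 + (1 + I) = -1 + I)
(94 + 23)*c(11, p(5, -4)) = (94 + 23)*(-1 + 11) = 117*10 = 1170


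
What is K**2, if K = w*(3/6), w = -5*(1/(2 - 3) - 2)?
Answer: 225/4 ≈ 56.250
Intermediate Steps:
w = 15 (w = -5*(1/(-1) - 2) = -5*(-1 - 2) = -5*(-3) = 15)
K = 15/2 (K = 15*(3/6) = 15*(3*(1/6)) = 15*(1/2) = 15/2 ≈ 7.5000)
K**2 = (15/2)**2 = 225/4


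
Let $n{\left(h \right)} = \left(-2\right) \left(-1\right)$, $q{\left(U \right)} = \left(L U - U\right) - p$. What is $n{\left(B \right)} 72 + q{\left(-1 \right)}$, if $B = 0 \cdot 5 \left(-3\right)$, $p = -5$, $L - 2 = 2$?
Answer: $146$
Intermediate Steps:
$L = 4$ ($L = 2 + 2 = 4$)
$q{\left(U \right)} = 5 + 3 U$ ($q{\left(U \right)} = \left(4 U - U\right) - -5 = 3 U + 5 = 5 + 3 U$)
$B = 0$ ($B = 0 \left(-3\right) = 0$)
$n{\left(h \right)} = 2$
$n{\left(B \right)} 72 + q{\left(-1 \right)} = 2 \cdot 72 + \left(5 + 3 \left(-1\right)\right) = 144 + \left(5 - 3\right) = 144 + 2 = 146$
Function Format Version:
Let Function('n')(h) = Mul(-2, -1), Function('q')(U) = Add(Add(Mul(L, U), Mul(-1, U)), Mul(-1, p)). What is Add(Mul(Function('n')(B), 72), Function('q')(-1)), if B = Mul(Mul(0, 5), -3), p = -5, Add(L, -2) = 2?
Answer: 146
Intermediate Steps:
L = 4 (L = Add(2, 2) = 4)
Function('q')(U) = Add(5, Mul(3, U)) (Function('q')(U) = Add(Add(Mul(4, U), Mul(-1, U)), Mul(-1, -5)) = Add(Mul(3, U), 5) = Add(5, Mul(3, U)))
B = 0 (B = Mul(0, -3) = 0)
Function('n')(h) = 2
Add(Mul(Function('n')(B), 72), Function('q')(-1)) = Add(Mul(2, 72), Add(5, Mul(3, -1))) = Add(144, Add(5, -3)) = Add(144, 2) = 146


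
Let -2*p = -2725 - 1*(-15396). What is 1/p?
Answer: -2/12671 ≈ -0.00015784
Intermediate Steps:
p = -12671/2 (p = -(-2725 - 1*(-15396))/2 = -(-2725 + 15396)/2 = -½*12671 = -12671/2 ≈ -6335.5)
1/p = 1/(-12671/2) = -2/12671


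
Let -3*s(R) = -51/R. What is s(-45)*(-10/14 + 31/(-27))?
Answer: 5984/8505 ≈ 0.70359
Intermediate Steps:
s(R) = 17/R (s(R) = -(-17)/R = 17/R)
s(-45)*(-10/14 + 31/(-27)) = (17/(-45))*(-10/14 + 31/(-27)) = (17*(-1/45))*(-10*1/14 + 31*(-1/27)) = -17*(-5/7 - 31/27)/45 = -17/45*(-352/189) = 5984/8505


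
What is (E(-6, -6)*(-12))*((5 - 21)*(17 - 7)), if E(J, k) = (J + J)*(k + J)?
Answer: 276480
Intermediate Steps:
E(J, k) = 2*J*(J + k) (E(J, k) = (2*J)*(J + k) = 2*J*(J + k))
(E(-6, -6)*(-12))*((5 - 21)*(17 - 7)) = ((2*(-6)*(-6 - 6))*(-12))*((5 - 21)*(17 - 7)) = ((2*(-6)*(-12))*(-12))*(-16*10) = (144*(-12))*(-160) = -1728*(-160) = 276480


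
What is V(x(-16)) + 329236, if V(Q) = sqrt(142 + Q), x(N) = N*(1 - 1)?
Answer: 329236 + sqrt(142) ≈ 3.2925e+5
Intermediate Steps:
x(N) = 0 (x(N) = N*0 = 0)
V(x(-16)) + 329236 = sqrt(142 + 0) + 329236 = sqrt(142) + 329236 = 329236 + sqrt(142)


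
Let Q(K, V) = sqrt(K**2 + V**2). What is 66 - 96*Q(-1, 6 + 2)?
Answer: 66 - 96*sqrt(65) ≈ -707.98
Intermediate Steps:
66 - 96*Q(-1, 6 + 2) = 66 - 96*sqrt((-1)**2 + (6 + 2)**2) = 66 - 96*sqrt(1 + 8**2) = 66 - 96*sqrt(1 + 64) = 66 - 96*sqrt(65)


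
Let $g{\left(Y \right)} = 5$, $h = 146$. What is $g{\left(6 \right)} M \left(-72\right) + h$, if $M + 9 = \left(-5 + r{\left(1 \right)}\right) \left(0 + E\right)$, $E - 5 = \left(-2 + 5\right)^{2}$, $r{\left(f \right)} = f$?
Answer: $23546$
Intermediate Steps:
$E = 14$ ($E = 5 + \left(-2 + 5\right)^{2} = 5 + 3^{2} = 5 + 9 = 14$)
$M = -65$ ($M = -9 + \left(-5 + 1\right) \left(0 + 14\right) = -9 - 56 = -65$)
$g{\left(6 \right)} M \left(-72\right) + h = 5 \left(-65\right) \left(-72\right) + 146 = \left(-325\right) \left(-72\right) + 146 = 23400 + 146 = 23546$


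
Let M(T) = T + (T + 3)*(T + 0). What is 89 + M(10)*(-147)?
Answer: -20491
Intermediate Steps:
M(T) = T + T*(3 + T) (M(T) = T + (3 + T)*T = T + T*(3 + T))
89 + M(10)*(-147) = 89 + (10*(4 + 10))*(-147) = 89 + (10*14)*(-147) = 89 + 140*(-147) = 89 - 20580 = -20491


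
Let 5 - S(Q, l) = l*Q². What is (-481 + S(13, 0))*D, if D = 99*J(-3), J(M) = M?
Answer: 141372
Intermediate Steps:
S(Q, l) = 5 - l*Q²
D = -297 (D = 99*(-3) = -297)
(-481 + S(13, 0))*D = (-481 + (5 - 1*0*13²))*(-297) = (-481 + (5 - 1*0*169))*(-297) = (-481 + (5 + 0))*(-297) = (-481 + 5)*(-297) = -476*(-297) = 141372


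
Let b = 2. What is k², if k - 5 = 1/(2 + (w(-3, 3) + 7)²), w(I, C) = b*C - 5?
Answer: 109561/4356 ≈ 25.152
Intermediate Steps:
w(I, C) = -5 + 2*C (w(I, C) = 2*C - 5 = -5 + 2*C)
k = 331/66 (k = 5 + 1/(2 + ((-5 + 2*3) + 7)²) = 5 + 1/(2 + ((-5 + 6) + 7)²) = 5 + 1/(2 + (1 + 7)²) = 5 + 1/(2 + 8²) = 5 + 1/(2 + 64) = 5 + 1/66 = 331/66 ≈ 5.0152)
k² = (331/66)² = 109561/4356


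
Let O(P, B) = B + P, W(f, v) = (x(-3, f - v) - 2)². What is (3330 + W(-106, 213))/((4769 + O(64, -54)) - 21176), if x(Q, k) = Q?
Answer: -3355/16397 ≈ -0.20461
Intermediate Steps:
W(f, v) = 25 (W(f, v) = (-3 - 2)² = (-5)² = 25)
(3330 + W(-106, 213))/((4769 + O(64, -54)) - 21176) = (3330 + 25)/((4769 + (-54 + 64)) - 21176) = 3355/((4769 + 10) - 21176) = 3355/(4779 - 21176) = 3355/(-16397) = 3355*(-1/16397) = -3355/16397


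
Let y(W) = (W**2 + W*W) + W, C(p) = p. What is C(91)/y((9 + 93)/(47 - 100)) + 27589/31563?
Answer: 2831009425/162044442 ≈ 17.471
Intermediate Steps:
y(W) = W + 2*W**2 (y(W) = (W**2 + W**2) + W = 2*W**2 + W = W + 2*W**2)
C(91)/y((9 + 93)/(47 - 100)) + 27589/31563 = 91/((((9 + 93)/(47 - 100))*(1 + 2*((9 + 93)/(47 - 100))))) + 27589/31563 = 91/(((102/(-53))*(1 + 2*(102/(-53))))) + 27589*(1/31563) = 91/(((102*(-1/53))*(1 + 2*(102*(-1/53))))) + 27589/31563 = 91/((-102*(1 + 2*(-102/53))/53)) + 27589/31563 = 91/((-102*(1 - 204/53)/53)) + 27589/31563 = 91/((-102/53*(-151/53))) + 27589/31563 = 91/(15402/2809) + 27589/31563 = 91*(2809/15402) + 27589/31563 = 255619/15402 + 27589/31563 = 2831009425/162044442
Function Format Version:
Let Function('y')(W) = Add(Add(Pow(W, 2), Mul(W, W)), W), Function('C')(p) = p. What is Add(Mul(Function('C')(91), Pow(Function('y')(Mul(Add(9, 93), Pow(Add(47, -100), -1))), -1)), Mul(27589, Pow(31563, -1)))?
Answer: Rational(2831009425, 162044442) ≈ 17.471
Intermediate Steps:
Function('y')(W) = Add(W, Mul(2, Pow(W, 2))) (Function('y')(W) = Add(Add(Pow(W, 2), Pow(W, 2)), W) = Add(Mul(2, Pow(W, 2)), W) = Add(W, Mul(2, Pow(W, 2))))
Add(Mul(Function('C')(91), Pow(Function('y')(Mul(Add(9, 93), Pow(Add(47, -100), -1))), -1)), Mul(27589, Pow(31563, -1))) = Add(Mul(91, Pow(Mul(Mul(Add(9, 93), Pow(Add(47, -100), -1)), Add(1, Mul(2, Mul(Add(9, 93), Pow(Add(47, -100), -1))))), -1)), Mul(27589, Pow(31563, -1))) = Add(Mul(91, Pow(Mul(Mul(102, Pow(-53, -1)), Add(1, Mul(2, Mul(102, Pow(-53, -1))))), -1)), Mul(27589, Rational(1, 31563))) = Add(Mul(91, Pow(Mul(Mul(102, Rational(-1, 53)), Add(1, Mul(2, Mul(102, Rational(-1, 53))))), -1)), Rational(27589, 31563)) = Add(Mul(91, Pow(Mul(Rational(-102, 53), Add(1, Mul(2, Rational(-102, 53)))), -1)), Rational(27589, 31563)) = Add(Mul(91, Pow(Mul(Rational(-102, 53), Add(1, Rational(-204, 53))), -1)), Rational(27589, 31563)) = Add(Mul(91, Pow(Mul(Rational(-102, 53), Rational(-151, 53)), -1)), Rational(27589, 31563)) = Add(Mul(91, Pow(Rational(15402, 2809), -1)), Rational(27589, 31563)) = Add(Mul(91, Rational(2809, 15402)), Rational(27589, 31563)) = Add(Rational(255619, 15402), Rational(27589, 31563)) = Rational(2831009425, 162044442)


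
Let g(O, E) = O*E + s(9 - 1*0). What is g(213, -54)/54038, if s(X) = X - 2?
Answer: -11495/54038 ≈ -0.21272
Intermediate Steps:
s(X) = -2 + X
g(O, E) = 7 + E*O (g(O, E) = O*E + (-2 + (9 - 1*0)) = E*O + (-2 + (9 + 0)) = E*O + (-2 + 9) = E*O + 7 = 7 + E*O)
g(213, -54)/54038 = (7 - 54*213)/54038 = (7 - 11502)*(1/54038) = -11495*1/54038 = -11495/54038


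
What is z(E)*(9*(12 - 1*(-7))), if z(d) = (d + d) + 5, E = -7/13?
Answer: 8721/13 ≈ 670.85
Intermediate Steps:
E = -7/13 (E = -7*1/13 = -7/13 ≈ -0.53846)
z(d) = 5 + 2*d (z(d) = 2*d + 5 = 5 + 2*d)
z(E)*(9*(12 - 1*(-7))) = (5 + 2*(-7/13))*(9*(12 - 1*(-7))) = (5 - 14/13)*(9*(12 + 7)) = 51*(9*19)/13 = (51/13)*171 = 8721/13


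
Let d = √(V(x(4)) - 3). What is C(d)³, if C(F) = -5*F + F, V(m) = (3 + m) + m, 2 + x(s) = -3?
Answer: 640*I*√10 ≈ 2023.9*I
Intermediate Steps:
x(s) = -5 (x(s) = -2 - 3 = -5)
V(m) = 3 + 2*m
d = I*√10 (d = √((3 + 2*(-5)) - 3) = √((3 - 10) - 3) = √(-7 - 3) = √(-10) = I*√10 ≈ 3.1623*I)
C(F) = -4*F
C(d)³ = (-4*I*√10)³ = 640*I*√10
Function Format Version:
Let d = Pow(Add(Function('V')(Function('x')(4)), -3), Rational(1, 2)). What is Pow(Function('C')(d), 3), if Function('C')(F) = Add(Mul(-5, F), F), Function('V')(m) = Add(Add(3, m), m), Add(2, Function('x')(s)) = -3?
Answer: Mul(640, I, Pow(10, Rational(1, 2))) ≈ Mul(2023.9, I)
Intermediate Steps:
Function('x')(s) = -5 (Function('x')(s) = Add(-2, -3) = -5)
Function('V')(m) = Add(3, Mul(2, m))
d = Mul(I, Pow(10, Rational(1, 2))) (d = Pow(Add(Add(3, Mul(2, -5)), -3), Rational(1, 2)) = Pow(Add(Add(3, -10), -3), Rational(1, 2)) = Pow(Add(-7, -3), Rational(1, 2)) = Pow(-10, Rational(1, 2)) = Mul(I, Pow(10, Rational(1, 2))) ≈ Mul(3.1623, I))
Function('C')(F) = Mul(-4, F)
Pow(Function('C')(d), 3) = Pow(Mul(-4, Mul(I, Pow(10, Rational(1, 2)))), 3) = Pow(Mul(-4, I, Pow(10, Rational(1, 2))), 3) = Mul(640, I, Pow(10, Rational(1, 2)))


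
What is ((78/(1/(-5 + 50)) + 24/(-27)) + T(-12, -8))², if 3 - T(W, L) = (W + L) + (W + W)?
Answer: 1024320025/81 ≈ 1.2646e+7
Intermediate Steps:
T(W, L) = 3 - L - 3*W (T(W, L) = 3 - ((W + L) + (W + W)) = 3 - ((L + W) + 2*W) = 3 - (L + 3*W) = 3 + (-L - 3*W) = 3 - L - 3*W)
((78/(1/(-5 + 50)) + 24/(-27)) + T(-12, -8))² = ((78/(1/(-5 + 50)) + 24/(-27)) + (3 - 1*(-8) - 3*(-12)))² = ((78/(1/45) + 24*(-1/27)) + (3 + 8 + 36))² = ((78/(1/45) - 8/9) + 47)² = ((78*45 - 8/9) + 47)² = ((3510 - 8/9) + 47)² = (31582/9 + 47)² = (32005/9)² = 1024320025/81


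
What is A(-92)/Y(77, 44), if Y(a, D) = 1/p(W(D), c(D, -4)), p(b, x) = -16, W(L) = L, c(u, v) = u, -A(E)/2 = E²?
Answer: 270848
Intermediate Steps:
A(E) = -2*E²
Y(a, D) = -1/16 (Y(a, D) = 1/(-16) = -1/16)
A(-92)/Y(77, 44) = (-2*(-92)²)/(-1/16) = -2*8464*(-16) = -16928*(-16) = 270848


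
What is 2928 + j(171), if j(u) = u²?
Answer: 32169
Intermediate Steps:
2928 + j(171) = 2928 + 171² = 2928 + 29241 = 32169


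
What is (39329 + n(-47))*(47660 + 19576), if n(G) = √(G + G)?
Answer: 2644324644 + 67236*I*√94 ≈ 2.6443e+9 + 6.5188e+5*I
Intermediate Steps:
n(G) = √2*√G (n(G) = √(2*G) = √2*√G)
(39329 + n(-47))*(47660 + 19576) = (39329 + √2*√(-47))*(47660 + 19576) = (39329 + √2*(I*√47))*67236 = (39329 + I*√94)*67236 = 2644324644 + 67236*I*√94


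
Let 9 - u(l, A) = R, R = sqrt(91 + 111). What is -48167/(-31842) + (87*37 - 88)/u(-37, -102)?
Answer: -891447511/3852882 - 3131*sqrt(202)/121 ≈ -599.14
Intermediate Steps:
R = sqrt(202) ≈ 14.213
u(l, A) = 9 - sqrt(202)
-48167/(-31842) + (87*37 - 88)/u(-37, -102) = -48167/(-31842) + (87*37 - 88)/(9 - sqrt(202)) = -48167*(-1/31842) + (3219 - 88)/(9 - sqrt(202)) = 48167/31842 + 3131/(9 - sqrt(202))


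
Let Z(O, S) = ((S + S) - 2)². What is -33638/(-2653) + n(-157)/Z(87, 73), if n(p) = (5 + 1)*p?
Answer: 115836407/9168768 ≈ 12.634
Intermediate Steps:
n(p) = 6*p
Z(O, S) = (-2 + 2*S)² (Z(O, S) = (2*S - 2)² = (-2 + 2*S)²)
-33638/(-2653) + n(-157)/Z(87, 73) = -33638/(-2653) + (6*(-157))/((4*(-1 + 73)²)) = -33638*(-1/2653) - 942/(4*72²) = 33638/2653 - 942/(4*5184) = 33638/2653 - 942/20736 = 33638/2653 - 942*1/20736 = 33638/2653 - 157/3456 = 115836407/9168768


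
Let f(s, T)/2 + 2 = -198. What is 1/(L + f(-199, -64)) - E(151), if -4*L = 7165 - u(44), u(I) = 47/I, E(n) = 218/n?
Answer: -84090210/58227563 ≈ -1.4442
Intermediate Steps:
f(s, T) = -400 (f(s, T) = -4 + 2*(-198) = -4 - 396 = -400)
L = -315213/176 (L = -(7165 - 47/44)/4 = -1/4*315213/44 = -315213/176 ≈ -1791.0)
1/(L + f(-199, -64)) - E(151) = 1/(-315213/176 - 400) - 218/151 = 1/(-385613/176) - 218/151 = -176/385613 - 1*218/151 = -176/385613 - 218/151 = -84090210/58227563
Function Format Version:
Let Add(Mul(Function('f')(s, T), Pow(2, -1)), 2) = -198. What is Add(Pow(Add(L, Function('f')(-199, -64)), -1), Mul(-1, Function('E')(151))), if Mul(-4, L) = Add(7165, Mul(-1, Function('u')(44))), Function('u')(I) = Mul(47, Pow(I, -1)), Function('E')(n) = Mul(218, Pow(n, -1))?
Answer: Rational(-84090210, 58227563) ≈ -1.4442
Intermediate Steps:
Function('f')(s, T) = -400 (Function('f')(s, T) = Add(-4, Mul(2, -198)) = Add(-4, -396) = -400)
L = Rational(-315213, 176) (L = Mul(Rational(-1, 4), Add(7165, Mul(-1, Mul(47, Pow(44, -1))))) = Mul(Rational(-1, 4), Add(7165, Mul(-1, Mul(47, Rational(1, 44))))) = Mul(Rational(-1, 4), Add(7165, Mul(-1, Rational(47, 44)))) = Mul(Rational(-1, 4), Add(7165, Rational(-47, 44))) = Mul(Rational(-1, 4), Rational(315213, 44)) = Rational(-315213, 176) ≈ -1791.0)
Add(Pow(Add(L, Function('f')(-199, -64)), -1), Mul(-1, Function('E')(151))) = Add(Pow(Add(Rational(-315213, 176), -400), -1), Mul(-1, Mul(218, Pow(151, -1)))) = Add(Pow(Rational(-385613, 176), -1), Mul(-1, Mul(218, Rational(1, 151)))) = Add(Rational(-176, 385613), Mul(-1, Rational(218, 151))) = Add(Rational(-176, 385613), Rational(-218, 151)) = Rational(-84090210, 58227563)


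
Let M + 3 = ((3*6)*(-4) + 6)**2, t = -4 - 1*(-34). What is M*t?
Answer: 130590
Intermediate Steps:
t = 30 (t = -4 + 34 = 30)
M = 4353 (M = -3 + ((3*6)*(-4) + 6)**2 = -3 + (18*(-4) + 6)**2 = -3 + (-72 + 6)**2 = -3 + (-66)**2 = -3 + 4356 = 4353)
M*t = 4353*30 = 130590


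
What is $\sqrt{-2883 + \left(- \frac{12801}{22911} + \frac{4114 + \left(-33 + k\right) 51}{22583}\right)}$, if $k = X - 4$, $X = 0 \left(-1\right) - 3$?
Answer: $\frac{2 i \sqrt{21441927714330767259}}{172466371} \approx 53.698 i$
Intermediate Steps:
$X = -3$ ($X = 0 - 3 = -3$)
$k = -7$ ($k = -3 - 4 = -7$)
$\sqrt{-2883 + \left(- \frac{12801}{22911} + \frac{4114 + \left(-33 + k\right) 51}{22583}\right)} = \sqrt{-2883 - \left(\frac{4267}{7637} - \frac{4114 + \left(-33 - 7\right) 51}{22583}\right)} = \sqrt{-2883 - \left(\frac{4267}{7637} - \left(4114 - 2040\right) \frac{1}{22583}\right)} = \sqrt{-2883 + \left(- \frac{4267}{7637} + 2074 \cdot \frac{1}{22583}\right)} = \sqrt{-2883 + \left(- \frac{4267}{7637} + \frac{2074}{22583}\right)} = \sqrt{-2883 - \frac{80522523}{172466371}} = \sqrt{- \frac{497301070116}{172466371}} = \frac{2 i \sqrt{21441927714330767259}}{172466371}$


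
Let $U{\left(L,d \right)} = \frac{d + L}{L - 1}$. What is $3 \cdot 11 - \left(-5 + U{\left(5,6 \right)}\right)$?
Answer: $\frac{141}{4} \approx 35.25$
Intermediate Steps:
$U{\left(L,d \right)} = \frac{L + d}{-1 + L}$
$3 \cdot 11 - \left(-5 + U{\left(5,6 \right)}\right) = 3 \cdot 11 + \left(5 - \frac{5 + 6}{-1 + 5}\right) = 33 + \left(5 - \frac{1}{4} \cdot 11\right) = 33 + \left(5 - \frac{11}{4}\right) = 33 + \frac{9}{4} = \frac{141}{4}$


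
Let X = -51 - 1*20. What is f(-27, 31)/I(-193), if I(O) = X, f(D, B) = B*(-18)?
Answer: 558/71 ≈ 7.8592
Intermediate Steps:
f(D, B) = -18*B
X = -71 (X = -51 - 20 = -71)
I(O) = -71
f(-27, 31)/I(-193) = -18*31/(-71) = -558*(-1/71) = 558/71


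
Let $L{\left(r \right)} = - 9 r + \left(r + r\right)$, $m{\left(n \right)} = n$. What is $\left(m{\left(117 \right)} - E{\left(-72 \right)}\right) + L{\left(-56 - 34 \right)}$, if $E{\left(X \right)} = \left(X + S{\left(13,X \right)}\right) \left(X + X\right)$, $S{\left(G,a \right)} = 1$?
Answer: $-9477$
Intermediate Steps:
$E{\left(X \right)} = 2 X \left(1 + X\right)$ ($E{\left(X \right)} = \left(X + 1\right) \left(X + X\right) = \left(1 + X\right) 2 X = 2 X \left(1 + X\right)$)
$L{\left(r \right)} = - 7 r$ ($L{\left(r \right)} = - 9 r + 2 r = - 7 r$)
$\left(m{\left(117 \right)} - E{\left(-72 \right)}\right) + L{\left(-56 - 34 \right)} = \left(117 - 2 \left(-72\right) \left(1 - 72\right)\right) - 7 \left(-56 - 34\right) = \left(117 - 2 \left(-72\right) \left(-71\right)\right) - 7 \left(-56 - 34\right) = \left(117 - 10224\right) - -630 = \left(117 - 10224\right) + 630 = -10107 + 630 = -9477$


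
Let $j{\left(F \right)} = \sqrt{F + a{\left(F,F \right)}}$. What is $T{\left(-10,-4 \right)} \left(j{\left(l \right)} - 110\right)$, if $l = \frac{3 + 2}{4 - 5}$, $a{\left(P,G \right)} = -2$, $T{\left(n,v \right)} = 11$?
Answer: $-1210 + 11 i \sqrt{7} \approx -1210.0 + 29.103 i$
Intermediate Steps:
$l = -5$ ($l = \frac{5}{-1} = 5 \left(-1\right) = -5$)
$j{\left(F \right)} = \sqrt{-2 + F}$ ($j{\left(F \right)} = \sqrt{F - 2} = \sqrt{-2 + F}$)
$T{\left(-10,-4 \right)} \left(j{\left(l \right)} - 110\right) = 11 \left(\sqrt{-2 - 5} - 110\right) = 11 \left(\sqrt{-7} - 110\right) = 11 \left(i \sqrt{7} - 110\right) = 11 \left(-110 + i \sqrt{7}\right) = -1210 + 11 i \sqrt{7}$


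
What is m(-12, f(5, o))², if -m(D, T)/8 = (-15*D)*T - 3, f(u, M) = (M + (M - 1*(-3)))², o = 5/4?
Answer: 1895383296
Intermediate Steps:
o = 5/4 (o = 5*(¼) = 5/4 ≈ 1.2500)
f(u, M) = (3 + 2*M)² (f(u, M) = (M + (M + 3))² = (M + (3 + M))² = (3 + 2*M)²)
m(D, T) = 24 + 120*D*T (m(D, T) = -8*((-15*D)*T - 3) = -8*(-15*D*T - 3) = -8*(-3 - 15*D*T) = 24 + 120*D*T)
m(-12, f(5, o))² = (24 + 120*(-12)*(3 + 2*(5/4))²)² = (24 + 120*(-12)*(3 + 5/2)²)² = (24 + 120*(-12)*(11/2)²)² = (24 + 120*(-12)*(121/4))² = (24 - 43560)² = (-43536)² = 1895383296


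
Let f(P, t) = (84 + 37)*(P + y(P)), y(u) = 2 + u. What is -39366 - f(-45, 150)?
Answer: -28718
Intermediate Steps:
f(P, t) = 242 + 242*P (f(P, t) = (84 + 37)*(P + (2 + P)) = 121*(2 + 2*P) = 242 + 242*P)
-39366 - f(-45, 150) = -39366 - (242 + 242*(-45)) = -39366 - (242 - 10890) = -39366 - 1*(-10648) = -39366 + 10648 = -28718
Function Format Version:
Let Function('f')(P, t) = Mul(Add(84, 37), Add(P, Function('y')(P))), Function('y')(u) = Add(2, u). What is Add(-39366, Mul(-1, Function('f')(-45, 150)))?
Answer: -28718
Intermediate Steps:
Function('f')(P, t) = Add(242, Mul(242, P)) (Function('f')(P, t) = Mul(Add(84, 37), Add(P, Add(2, P))) = Mul(121, Add(2, Mul(2, P))) = Add(242, Mul(242, P)))
Add(-39366, Mul(-1, Function('f')(-45, 150))) = Add(-39366, Mul(-1, Add(242, Mul(242, -45)))) = Add(-39366, Mul(-1, Add(242, -10890))) = Add(-39366, Mul(-1, -10648)) = Add(-39366, 10648) = -28718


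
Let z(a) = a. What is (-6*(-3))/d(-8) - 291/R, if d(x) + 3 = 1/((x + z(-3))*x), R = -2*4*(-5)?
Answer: -139893/10520 ≈ -13.298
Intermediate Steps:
R = 40 (R = -8*(-5) = 40)
d(x) = -3 + 1/(x*(-3 + x)) (d(x) = -3 + 1/((x - 3)*x) = -3 + 1/((-3 + x)*x) = -3 + 1/(x*(-3 + x)))
(-6*(-3))/d(-8) - 291/R = (-6*(-3))/(((1 - 3*(-8)² + 9*(-8))/((-8)*(-3 - 8)))) - 291/40 = 18/((-⅛*(1 - 3*64 - 72)/(-11))) - 291*1/40 = 18/((-⅛*(-1/11)*(1 - 192 - 72))) - 291/40 = 18/((-⅛*(-1/11)*(-263))) - 291/40 = 18/(-263/88) - 291/40 = 18*(-88/263) - 291/40 = -1584/263 - 291/40 = -139893/10520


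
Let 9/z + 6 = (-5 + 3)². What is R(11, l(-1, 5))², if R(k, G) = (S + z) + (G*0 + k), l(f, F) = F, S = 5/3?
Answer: 2401/36 ≈ 66.694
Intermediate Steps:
S = 5/3 (S = 5*(⅓) = 5/3 ≈ 1.6667)
z = -9/2 (z = 9/(-6 + (-5 + 3)²) = 9/(-6 + (-2)²) = 9/(-6 + 4) = 9/(-2) = 9*(-½) = -9/2 ≈ -4.5000)
R(k, G) = -17/6 + k (R(k, G) = (5/3 - 9/2) + (G*0 + k) = -17/6 + (0 + k) = -17/6 + k)
R(11, l(-1, 5))² = (-17/6 + 11)² = (49/6)² = 2401/36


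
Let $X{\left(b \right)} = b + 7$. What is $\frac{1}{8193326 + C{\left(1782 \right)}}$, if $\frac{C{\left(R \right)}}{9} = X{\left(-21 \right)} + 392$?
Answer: $\frac{1}{8196728} \approx 1.22 \cdot 10^{-7}$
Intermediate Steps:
$X{\left(b \right)} = 7 + b$
$C{\left(R \right)} = 3402$ ($C{\left(R \right)} = 9 \left(\left(7 - 21\right) + 392\right) = 9 \left(-14 + 392\right) = 9 \cdot 378 = 3402$)
$\frac{1}{8193326 + C{\left(1782 \right)}} = \frac{1}{8193326 + 3402} = \frac{1}{8196728}$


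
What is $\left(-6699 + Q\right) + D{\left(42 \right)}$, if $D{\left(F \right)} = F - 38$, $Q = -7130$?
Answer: $-13825$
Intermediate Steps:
$D{\left(F \right)} = -38 + F$ ($D{\left(F \right)} = F - 38 = -38 + F$)
$\left(-6699 + Q\right) + D{\left(42 \right)} = \left(-6699 - 7130\right) + \left(-38 + 42\right) = -13829 + 4 = -13825$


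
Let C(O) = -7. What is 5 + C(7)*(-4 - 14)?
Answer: 131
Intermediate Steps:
5 + C(7)*(-4 - 14) = 5 - 7*(-4 - 14) = 5 - 7*(-18) = 5 + 126 = 131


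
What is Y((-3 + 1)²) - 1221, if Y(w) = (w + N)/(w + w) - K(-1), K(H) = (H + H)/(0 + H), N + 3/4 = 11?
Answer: -39079/32 ≈ -1221.2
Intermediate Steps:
N = 41/4 (N = -¾ + 11 = 41/4 ≈ 10.250)
K(H) = 2 (K(H) = (2*H)/H = 2)
Y(w) = -2 + (41/4 + w)/(2*w) (Y(w) = (w + 41/4)/(w + w) - 1*2 = (41/4 + w)/((2*w)) - 2 = (41/4 + w)*(1/(2*w)) - 2 = (41/4 + w)/(2*w) - 2 = -2 + (41/4 + w)/(2*w))
Y((-3 + 1)²) - 1221 = (41 - 12*(-3 + 1)²)/(8*((-3 + 1)²)) - 1221 = (41 - 12*(-2)²)/(8*((-2)²)) - 1221 = (⅛)*(41 - 12*4)/4 - 1221 = (⅛)*(¼)*(41 - 48) - 1221 = (⅛)*(¼)*(-7) - 1221 = -7/32 - 1221 = -39079/32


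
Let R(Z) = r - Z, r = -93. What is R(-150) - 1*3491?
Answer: -3434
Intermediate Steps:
R(Z) = -93 - Z
R(-150) - 1*3491 = (-93 - 1*(-150)) - 1*3491 = (-93 + 150) - 3491 = 57 - 3491 = -3434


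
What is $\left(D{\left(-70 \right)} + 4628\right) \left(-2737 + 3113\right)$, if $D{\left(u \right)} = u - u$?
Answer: $1740128$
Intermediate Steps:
$D{\left(u \right)} = 0$
$\left(D{\left(-70 \right)} + 4628\right) \left(-2737 + 3113\right) = \left(0 + 4628\right) \left(-2737 + 3113\right) = 4628 \cdot 376 = 1740128$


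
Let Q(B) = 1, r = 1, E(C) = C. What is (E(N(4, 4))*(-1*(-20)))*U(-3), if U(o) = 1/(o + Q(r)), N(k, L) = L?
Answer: -40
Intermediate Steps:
U(o) = 1/(1 + o) (U(o) = 1/(o + 1) = 1/(1 + o))
(E(N(4, 4))*(-1*(-20)))*U(-3) = (4*(-1*(-20)))/(1 - 3) = (4*20)/(-2) = 80*(-½) = -40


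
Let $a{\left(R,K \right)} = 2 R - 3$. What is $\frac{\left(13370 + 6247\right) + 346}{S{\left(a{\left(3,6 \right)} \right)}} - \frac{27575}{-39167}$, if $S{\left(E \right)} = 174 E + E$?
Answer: $\frac{796367696}{20562675} \approx 38.729$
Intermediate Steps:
$a{\left(R,K \right)} = -3 + 2 R$
$S{\left(E \right)} = 175 E$
$\frac{\left(13370 + 6247\right) + 346}{S{\left(a{\left(3,6 \right)} \right)}} - \frac{27575}{-39167} = \frac{\left(13370 + 6247\right) + 346}{175 \left(-3 + 2 \cdot 3\right)} - \frac{27575}{-39167} = \frac{19617 + 346}{175 \left(-3 + 6\right)} - - \frac{27575}{39167} = \frac{19963}{175 \cdot 3} + \frac{27575}{39167} = \frac{19963}{525} + \frac{27575}{39167} = \frac{796367696}{20562675}$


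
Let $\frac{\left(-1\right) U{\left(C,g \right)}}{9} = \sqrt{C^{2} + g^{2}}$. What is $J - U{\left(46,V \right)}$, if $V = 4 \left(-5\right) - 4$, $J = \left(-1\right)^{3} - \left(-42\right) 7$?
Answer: $293 + 18 \sqrt{673} \approx 759.96$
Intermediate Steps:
$J = 293$ ($J = -1 - -294 = -1 + 294 = 293$)
$V = -24$ ($V = -20 - 4 = -24$)
$U{\left(C,g \right)} = - 9 \sqrt{C^{2} + g^{2}}$
$J - U{\left(46,V \right)} = 293 - - 9 \sqrt{46^{2} + \left(-24\right)^{2}} = 293 - - 9 \sqrt{2116 + 576} = 293 - - 9 \sqrt{2692} = 293 - - 9 \cdot 2 \sqrt{673} = 293 - - 18 \sqrt{673} = 293 + 18 \sqrt{673}$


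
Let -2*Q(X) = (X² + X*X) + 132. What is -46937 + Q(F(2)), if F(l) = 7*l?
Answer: -47199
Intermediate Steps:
Q(X) = -66 - X² (Q(X) = -((X² + X*X) + 132)/2 = -((X² + X²) + 132)/2 = -(2*X² + 132)/2 = -(132 + 2*X²)/2 = -66 - X²)
-46937 + Q(F(2)) = -46937 + (-66 - (7*2)²) = -46937 + (-66 - 1*14²) = -46937 + (-66 - 1*196) = -46937 + (-66 - 196) = -46937 - 262 = -47199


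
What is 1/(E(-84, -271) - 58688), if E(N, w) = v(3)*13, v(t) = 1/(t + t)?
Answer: -6/352115 ≈ -1.7040e-5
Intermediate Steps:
v(t) = 1/(2*t)
E(N, w) = 13/6 (E(N, w) = ((½)/3)*13 = ((½)*(⅓))*13 = (⅙)*13 = 13/6)
1/(E(-84, -271) - 58688) = 1/(13/6 - 58688) = 1/(-352115/6) = -6/352115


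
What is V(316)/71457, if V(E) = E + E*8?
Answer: 948/23819 ≈ 0.039800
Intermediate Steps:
V(E) = 9*E (V(E) = E + 8*E = 9*E)
V(316)/71457 = (9*316)/71457 = 2844*(1/71457) = 948/23819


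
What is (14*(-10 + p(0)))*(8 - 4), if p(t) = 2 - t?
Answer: -448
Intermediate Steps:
(14*(-10 + p(0)))*(8 - 4) = (14*(-10 + (2 - 1*0)))*(8 - 4) = (14*(-10 + (2 + 0)))*4 = (14*(-10 + 2))*4 = (14*(-8))*4 = -112*4 = -448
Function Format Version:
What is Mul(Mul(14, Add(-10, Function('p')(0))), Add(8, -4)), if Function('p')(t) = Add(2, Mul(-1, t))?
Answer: -448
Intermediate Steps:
Mul(Mul(14, Add(-10, Function('p')(0))), Add(8, -4)) = Mul(Mul(14, Add(-10, Add(2, Mul(-1, 0)))), Add(8, -4)) = Mul(Mul(14, Add(-10, Add(2, 0))), 4) = Mul(Mul(14, Add(-10, 2)), 4) = Mul(Mul(14, -8), 4) = Mul(-112, 4) = -448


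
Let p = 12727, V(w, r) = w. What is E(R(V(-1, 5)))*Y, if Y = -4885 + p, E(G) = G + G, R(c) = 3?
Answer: 47052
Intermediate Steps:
E(G) = 2*G
Y = 7842 (Y = -4885 + 12727 = 7842)
E(R(V(-1, 5)))*Y = (2*3)*7842 = 6*7842 = 47052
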